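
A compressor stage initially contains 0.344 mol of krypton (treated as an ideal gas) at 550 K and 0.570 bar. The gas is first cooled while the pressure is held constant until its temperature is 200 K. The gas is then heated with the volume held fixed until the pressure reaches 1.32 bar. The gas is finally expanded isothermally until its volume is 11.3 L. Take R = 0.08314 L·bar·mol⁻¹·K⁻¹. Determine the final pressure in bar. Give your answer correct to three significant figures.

P₄ ≈ 1.17 bar

From PV = nRT: V₁ = nRT₁/P₁ = 27.60 L.
Isobaric, so V/T is constant: P₂ = P₁; V₂ = V₁·(T₂/T₁) = 10.04 L.
V constant ⇒ P ∝ T: V₃ = V₂; T₃ = T₂·(P₃/P₂) = 463.2 K.
T constant ⇒ Boyle's law P V = const: T₄ = T₃; P₄ = P₃·(V₃/V₄) = 1.172 bar.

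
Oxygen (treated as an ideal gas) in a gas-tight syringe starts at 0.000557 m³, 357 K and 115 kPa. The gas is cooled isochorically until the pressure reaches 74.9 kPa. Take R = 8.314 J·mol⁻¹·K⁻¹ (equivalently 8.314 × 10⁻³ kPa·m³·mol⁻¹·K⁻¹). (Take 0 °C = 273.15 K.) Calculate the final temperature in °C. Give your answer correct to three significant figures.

T₂ ≈ -40.6 °C

V constant ⇒ P ∝ T: V₂ = V₁; T₂ = T₁·(P₂/P₁) = 232.5 K.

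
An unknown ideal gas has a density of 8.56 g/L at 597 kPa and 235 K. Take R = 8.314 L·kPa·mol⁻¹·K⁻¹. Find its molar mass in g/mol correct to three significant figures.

M ≈ 28.0 g/mol

ρ = PM/(RT) ⇒ M = ρRT/P = (8.56 × 8.314 × 235.0) / 597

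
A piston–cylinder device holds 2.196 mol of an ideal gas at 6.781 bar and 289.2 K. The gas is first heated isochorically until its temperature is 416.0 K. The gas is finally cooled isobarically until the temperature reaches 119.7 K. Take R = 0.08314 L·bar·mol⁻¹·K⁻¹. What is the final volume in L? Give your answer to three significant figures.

From PV = nRT: V₁ = nRT₁/P₁ = 7.787 L.
V constant ⇒ P ∝ T: V₂ = V₁; P₂ = P₁·(T₂/T₁) = 9.754 bar.
P constant ⇒ V ∝ T: P₃ = P₂; V₃ = V₂·(T₃/T₂) = 2.241 L.

V₃ ≈ 2.24 L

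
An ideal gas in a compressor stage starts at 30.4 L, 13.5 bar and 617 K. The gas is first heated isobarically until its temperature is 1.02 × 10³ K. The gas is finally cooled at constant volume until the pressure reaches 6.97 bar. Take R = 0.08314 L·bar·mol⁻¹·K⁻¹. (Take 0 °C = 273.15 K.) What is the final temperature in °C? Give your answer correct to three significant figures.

T₃ ≈ 253 °C

Isobaric, so V/T is constant: P₂ = P₁; V₂ = V₁·(T₂/T₁) = 50.26 L.
V constant ⇒ P ∝ T: V₃ = V₂; T₃ = T₂·(P₃/P₂) = 526.6 K.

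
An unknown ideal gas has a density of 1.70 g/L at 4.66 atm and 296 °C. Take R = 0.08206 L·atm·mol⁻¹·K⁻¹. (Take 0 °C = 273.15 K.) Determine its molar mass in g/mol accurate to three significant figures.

ρ = PM/(RT) ⇒ M = ρRT/P = (1.70 × 0.08206 × 569.1) / 4.66

M ≈ 17.0 g/mol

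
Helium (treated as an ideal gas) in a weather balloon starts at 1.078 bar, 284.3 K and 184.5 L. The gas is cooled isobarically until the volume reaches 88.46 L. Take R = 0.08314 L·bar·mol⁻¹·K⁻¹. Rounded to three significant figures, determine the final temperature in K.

T₂ ≈ 136 K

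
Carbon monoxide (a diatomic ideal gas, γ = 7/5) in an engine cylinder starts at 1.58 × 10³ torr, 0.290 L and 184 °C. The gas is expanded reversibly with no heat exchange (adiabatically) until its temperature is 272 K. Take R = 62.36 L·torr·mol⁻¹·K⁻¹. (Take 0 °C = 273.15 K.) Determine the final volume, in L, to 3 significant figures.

V₂ ≈ 1.06 L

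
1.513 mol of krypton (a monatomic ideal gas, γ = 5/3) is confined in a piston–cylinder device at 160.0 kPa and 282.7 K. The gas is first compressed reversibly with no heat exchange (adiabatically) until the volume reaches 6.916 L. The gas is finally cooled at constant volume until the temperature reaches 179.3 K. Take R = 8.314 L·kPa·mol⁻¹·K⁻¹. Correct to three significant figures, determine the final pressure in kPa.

From PV = nRT: V₁ = nRT₁/P₁ = 22.23 L.
Adiabatic (γ = 5/3), T V^(γ−1) and P V^γ constant: T₂ = T₁·(V₁/V₂)^(γ−1) = 615.6 K; P₂ = P₁·(V₁/V₂)^γ = 1120 kPa.
V constant ⇒ P ∝ T: V₃ = V₂; P₃ = P₂·(T₃/T₂) = 326.1 kPa.

P₃ ≈ 326 kPa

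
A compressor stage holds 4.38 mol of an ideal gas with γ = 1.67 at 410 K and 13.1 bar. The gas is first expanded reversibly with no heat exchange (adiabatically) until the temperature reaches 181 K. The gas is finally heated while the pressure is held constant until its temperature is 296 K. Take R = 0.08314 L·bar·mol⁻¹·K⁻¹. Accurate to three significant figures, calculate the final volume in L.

From PV = nRT: V₁ = nRT₁/P₁ = 11.40 L.
Reversible adiabatic, γ = 1.67: P₂ = P₁·(T₂/T₁)^(γ/(γ−1)) = 1.707 bar; V₂ = V₁·(T₁/T₂)^(1/(γ−1)) = 38.62 L.
P constant ⇒ V ∝ T: P₃ = P₂; V₃ = V₂·(T₃/T₂) = 63.16 L.

V₃ ≈ 63.2 L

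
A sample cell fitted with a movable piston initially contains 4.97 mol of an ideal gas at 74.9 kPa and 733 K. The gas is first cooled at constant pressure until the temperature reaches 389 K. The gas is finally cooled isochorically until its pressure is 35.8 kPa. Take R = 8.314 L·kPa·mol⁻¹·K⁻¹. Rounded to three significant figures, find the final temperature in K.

From PV = nRT: V₁ = nRT₁/P₁ = 404.4 L.
P constant ⇒ V ∝ T: P₂ = P₁; V₂ = V₁·(T₂/T₁) = 214.6 L.
Isochoric, so P/T is constant: V₃ = V₂; T₃ = T₂·(P₃/P₂) = 185.9 K.

T₃ ≈ 186 K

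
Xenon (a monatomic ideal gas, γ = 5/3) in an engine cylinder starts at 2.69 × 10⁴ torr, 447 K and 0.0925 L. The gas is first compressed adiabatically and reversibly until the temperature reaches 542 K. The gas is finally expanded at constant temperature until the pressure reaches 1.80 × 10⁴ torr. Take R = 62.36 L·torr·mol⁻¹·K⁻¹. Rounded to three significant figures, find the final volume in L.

Adiabatic (γ = 5/3), T V^(γ−1) and P V^γ constant: P₂ = P₁·(T₂/T₁)^(γ/(γ−1)) = 4.355e+04 torr; V₂ = V₁·(T₁/T₂)^(1/(γ−1)) = 0.06928 L.
T constant ⇒ Boyle's law P V = const: T₃ = T₂; V₃ = V₂·(P₂/P₃) = 0.1676 L.

V₃ ≈ 0.168 L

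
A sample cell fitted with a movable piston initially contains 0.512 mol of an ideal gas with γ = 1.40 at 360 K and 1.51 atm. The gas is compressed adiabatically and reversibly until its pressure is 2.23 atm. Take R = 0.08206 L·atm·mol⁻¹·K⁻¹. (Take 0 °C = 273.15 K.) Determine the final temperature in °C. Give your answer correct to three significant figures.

T₂ ≈ 129 °C

From PV = nRT: V₁ = nRT₁/P₁ = 10.02 L.
Reversible adiabatic, γ = 1.40: T₂ = T₁·(P₂/P₁)^((γ−1)/γ) = 402.4 K; V₂ = V₁·(P₁/P₂)^(1/γ) = 7.582 L.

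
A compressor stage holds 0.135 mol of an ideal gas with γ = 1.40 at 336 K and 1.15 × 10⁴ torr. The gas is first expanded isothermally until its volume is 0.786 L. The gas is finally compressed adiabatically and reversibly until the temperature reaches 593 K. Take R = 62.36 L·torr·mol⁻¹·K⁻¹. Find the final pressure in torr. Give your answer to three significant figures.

From PV = nRT: V₁ = nRT₁/P₁ = 0.2460 L.
Isothermal, so P V is constant: T₂ = T₁; P₂ = P₁·(V₁/V₂) = 3599 torr.
Reversible adiabatic, γ = 1.40: P₃ = P₂·(T₃/T₂)^(γ/(γ−1)) = 2.628e+04 torr; V₃ = V₂·(T₂/T₃)^(1/(γ−1)) = 0.1899 L.

P₃ ≈ 2.63e+04 torr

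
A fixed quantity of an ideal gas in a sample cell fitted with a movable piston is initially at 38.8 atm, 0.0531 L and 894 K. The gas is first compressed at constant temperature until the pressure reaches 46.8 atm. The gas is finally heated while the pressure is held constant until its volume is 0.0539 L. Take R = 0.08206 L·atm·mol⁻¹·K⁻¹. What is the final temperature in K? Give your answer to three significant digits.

Isothermal, so P V is constant: T₂ = T₁; V₂ = V₁·(P₁/P₂) = 0.04402 L.
P constant ⇒ V ∝ T: P₃ = P₂; T₃ = T₂·(V₃/V₂) = 1095 K.

T₃ ≈ 1.09e+03 K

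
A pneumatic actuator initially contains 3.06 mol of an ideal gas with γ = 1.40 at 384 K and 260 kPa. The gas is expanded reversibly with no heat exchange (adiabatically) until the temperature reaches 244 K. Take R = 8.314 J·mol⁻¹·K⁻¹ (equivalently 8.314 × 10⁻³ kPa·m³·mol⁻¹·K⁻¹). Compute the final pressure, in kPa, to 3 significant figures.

P₂ ≈ 53.2 kPa

From PV = nRT: V₁ = nRT₁/P₁ = 0.03757 m³.
Adiabatic (γ = 1.40), T V^(γ−1) and P V^γ constant: P₂ = P₁·(T₂/T₁)^(γ/(γ−1)) = 53.17 kPa; V₂ = V₁·(T₁/T₂)^(1/(γ−1)) = 0.1167 m³.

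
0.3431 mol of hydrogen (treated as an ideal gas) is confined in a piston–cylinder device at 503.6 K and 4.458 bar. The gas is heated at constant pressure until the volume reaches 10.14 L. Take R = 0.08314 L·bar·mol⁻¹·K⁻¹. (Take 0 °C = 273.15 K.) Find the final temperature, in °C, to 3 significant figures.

T₂ ≈ 1.31e+03 °C

From PV = nRT: V₁ = nRT₁/P₁ = 3.222 L.
P constant ⇒ V ∝ T: P₂ = P₁; T₂ = T₁·(V₂/V₁) = 1585 K.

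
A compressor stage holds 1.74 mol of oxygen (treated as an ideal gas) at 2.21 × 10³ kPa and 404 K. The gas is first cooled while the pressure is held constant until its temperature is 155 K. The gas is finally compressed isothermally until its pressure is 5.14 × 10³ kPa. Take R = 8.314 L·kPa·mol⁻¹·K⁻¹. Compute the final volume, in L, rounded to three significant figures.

V₃ ≈ 0.436 L

From PV = nRT: V₁ = nRT₁/P₁ = 2.645 L.
P constant ⇒ V ∝ T: P₂ = P₁; V₂ = V₁·(T₂/T₁) = 1.015 L.
T constant ⇒ Boyle's law P V = const: T₃ = T₂; V₃ = V₂·(P₂/P₃) = 0.4362 L.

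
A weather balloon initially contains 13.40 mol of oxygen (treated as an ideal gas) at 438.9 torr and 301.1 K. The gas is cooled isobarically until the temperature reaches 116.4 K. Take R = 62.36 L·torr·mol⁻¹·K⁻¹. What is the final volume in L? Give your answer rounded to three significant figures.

V₂ ≈ 222 L

From PV = nRT: V₁ = nRT₁/P₁ = 573.3 L.
Isobaric, so V/T is constant: P₂ = P₁; V₂ = V₁·(T₂/T₁) = 221.6 L.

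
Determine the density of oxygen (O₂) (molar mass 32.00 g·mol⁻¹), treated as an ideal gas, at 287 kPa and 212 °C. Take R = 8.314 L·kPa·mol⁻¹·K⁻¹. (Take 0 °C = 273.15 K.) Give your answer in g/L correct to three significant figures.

ρ ≈ 2.28 g/L

ρ = PM/(RT) = (287 × 32.00) / (8.314 × 485.1)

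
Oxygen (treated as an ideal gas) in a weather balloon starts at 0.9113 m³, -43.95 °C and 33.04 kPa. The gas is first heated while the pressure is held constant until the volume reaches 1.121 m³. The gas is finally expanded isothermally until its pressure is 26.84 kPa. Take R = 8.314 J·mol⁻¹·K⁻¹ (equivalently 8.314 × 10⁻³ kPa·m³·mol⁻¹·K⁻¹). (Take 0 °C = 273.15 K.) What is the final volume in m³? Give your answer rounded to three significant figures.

Convert: T₁ = 229.2 K.
Isobaric, so V/T is constant: P₂ = P₁; T₂ = T₁·(V₂/V₁) = 281.9 K.
T constant ⇒ Boyle's law P V = const: T₃ = T₂; V₃ = V₂·(P₂/P₃) = 1.380 m³.

V₃ ≈ 1.38 m³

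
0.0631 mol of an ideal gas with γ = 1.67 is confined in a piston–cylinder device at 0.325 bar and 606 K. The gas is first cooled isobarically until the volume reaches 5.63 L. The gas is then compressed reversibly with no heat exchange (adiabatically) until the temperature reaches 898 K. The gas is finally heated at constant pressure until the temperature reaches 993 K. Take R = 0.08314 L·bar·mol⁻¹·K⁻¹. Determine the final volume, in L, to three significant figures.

From PV = nRT: V₁ = nRT₁/P₁ = 9.782 L.
P constant ⇒ V ∝ T: P₂ = P₁; T₂ = T₁·(V₂/V₁) = 348.8 K.
Adiabatic (γ = 1.67), T V^(γ−1) and P V^γ constant: P₃ = P₂·(T₃/T₂)^(γ/(γ−1)) = 3.433 bar; V₃ = V₂·(T₂/T₃)^(1/(γ−1)) = 1.372 L.
P constant ⇒ V ∝ T: P₄ = P₃; V₄ = V₃·(T₄/T₃) = 1.518 L.

V₄ ≈ 1.52 L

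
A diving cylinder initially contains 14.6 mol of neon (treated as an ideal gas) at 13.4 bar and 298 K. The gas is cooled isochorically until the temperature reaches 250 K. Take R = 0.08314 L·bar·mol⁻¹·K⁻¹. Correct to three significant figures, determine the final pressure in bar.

From PV = nRT: V₁ = nRT₁/P₁ = 26.99 L.
Isochoric, so P/T is constant: V₂ = V₁; P₂ = P₁·(T₂/T₁) = 11.24 bar.

P₂ ≈ 11.2 bar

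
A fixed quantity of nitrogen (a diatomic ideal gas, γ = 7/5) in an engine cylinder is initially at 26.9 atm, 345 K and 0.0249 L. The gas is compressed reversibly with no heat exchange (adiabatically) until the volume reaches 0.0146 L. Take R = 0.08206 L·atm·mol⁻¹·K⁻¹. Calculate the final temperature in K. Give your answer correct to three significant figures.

T₂ ≈ 427 K

Reversible adiabatic, γ = 7/5: T₂ = T₁·(V₁/V₂)^(γ−1) = 427.1 K; P₂ = P₁·(V₁/V₂)^γ = 56.80 atm.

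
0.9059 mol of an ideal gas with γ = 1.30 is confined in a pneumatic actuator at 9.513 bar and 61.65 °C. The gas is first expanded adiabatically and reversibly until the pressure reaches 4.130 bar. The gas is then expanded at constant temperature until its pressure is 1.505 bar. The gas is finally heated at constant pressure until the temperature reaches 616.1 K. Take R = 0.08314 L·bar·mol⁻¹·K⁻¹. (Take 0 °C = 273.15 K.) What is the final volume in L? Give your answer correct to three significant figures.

V₄ ≈ 30.8 L

Convert: T₁ = 334.8 K.
From PV = nRT: V₁ = nRT₁/P₁ = 2.651 L.
Adiabatic (γ = 1.30), T V^(γ−1) and P V^γ constant: T₂ = T₁·(P₂/P₁)^((γ−1)/γ) = 276.2 K; V₂ = V₁·(P₁/P₂)^(1/γ) = 5.036 L.
T constant ⇒ Boyle's law P V = const: T₃ = T₂; V₃ = V₂·(P₂/P₃) = 13.82 L.
Isobaric, so V/T is constant: P₄ = P₃; V₄ = V₃·(T₄/T₃) = 30.83 L.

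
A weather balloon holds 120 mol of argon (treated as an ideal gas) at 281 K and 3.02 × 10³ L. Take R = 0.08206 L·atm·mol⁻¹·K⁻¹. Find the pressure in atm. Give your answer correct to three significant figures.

PV = nRT ⇒ P = nRT/V = (120 × 0.08206 × 281) / 3.02e+03

P ≈ 0.916 atm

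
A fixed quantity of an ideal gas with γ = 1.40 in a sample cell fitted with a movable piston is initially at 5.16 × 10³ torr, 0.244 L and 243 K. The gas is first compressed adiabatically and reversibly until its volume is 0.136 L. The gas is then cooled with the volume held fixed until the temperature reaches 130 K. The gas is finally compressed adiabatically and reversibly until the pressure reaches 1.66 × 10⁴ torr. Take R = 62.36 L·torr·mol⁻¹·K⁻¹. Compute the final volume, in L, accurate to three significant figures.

V₄ ≈ 0.0573 L

Adiabatic (γ = 1.40), T V^(γ−1) and P V^γ constant: T₂ = T₁·(V₁/V₂)^(γ−1) = 307.0 K; P₂ = P₁·(V₁/V₂)^γ = 1.170e+04 torr.
Isochoric, so P/T is constant: V₃ = V₂; P₃ = P₂·(T₃/T₂) = 4953 torr.
Reversible adiabatic, γ = 1.40: T₄ = T₃·(P₄/P₃)^((γ−1)/γ) = 183.7 K; V₄ = V₃·(P₃/P₄)^(1/γ) = 0.05733 L.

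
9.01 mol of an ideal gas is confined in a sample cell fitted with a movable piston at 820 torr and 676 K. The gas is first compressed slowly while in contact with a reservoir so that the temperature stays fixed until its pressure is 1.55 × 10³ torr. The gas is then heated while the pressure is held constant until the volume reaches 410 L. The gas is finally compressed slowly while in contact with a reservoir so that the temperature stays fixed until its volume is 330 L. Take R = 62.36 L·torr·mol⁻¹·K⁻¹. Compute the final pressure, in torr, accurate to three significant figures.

From PV = nRT: V₁ = nRT₁/P₁ = 463.2 L.
T constant ⇒ Boyle's law P V = const: T₂ = T₁; V₂ = V₁·(P₁/P₂) = 245.0 L.
P constant ⇒ V ∝ T: P₃ = P₂; T₃ = T₂·(V₃/V₂) = 1131 K.
Isothermal, so P V is constant: T₄ = T₃; P₄ = P₃·(V₃/V₄) = 1926 torr.

P₄ ≈ 1.93e+03 torr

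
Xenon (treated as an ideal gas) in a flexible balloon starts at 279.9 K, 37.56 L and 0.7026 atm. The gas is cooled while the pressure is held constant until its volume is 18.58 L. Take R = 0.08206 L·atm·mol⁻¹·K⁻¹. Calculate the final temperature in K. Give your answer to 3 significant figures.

T₂ ≈ 138 K

Isobaric, so V/T is constant: P₂ = P₁; T₂ = T₁·(V₂/V₁) = 138.5 K.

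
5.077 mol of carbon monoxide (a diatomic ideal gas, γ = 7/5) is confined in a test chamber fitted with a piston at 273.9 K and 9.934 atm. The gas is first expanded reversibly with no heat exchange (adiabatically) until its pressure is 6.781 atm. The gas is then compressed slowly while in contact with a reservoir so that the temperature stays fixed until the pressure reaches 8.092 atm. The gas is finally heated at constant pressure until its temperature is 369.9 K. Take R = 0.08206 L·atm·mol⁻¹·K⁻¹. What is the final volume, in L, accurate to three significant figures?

V₄ ≈ 19.0 L

From PV = nRT: V₁ = nRT₁/P₁ = 11.49 L.
Adiabatic (γ = 7/5), T V^(γ−1) and P V^γ constant: T₂ = T₁·(P₂/P₁)^((γ−1)/γ) = 245.6 K; V₂ = V₁·(P₁/P₂)^(1/γ) = 15.09 L.
T constant ⇒ Boyle's law P V = const: T₃ = T₂; V₃ = V₂·(P₂/P₃) = 12.64 L.
P constant ⇒ V ∝ T: P₄ = P₃; V₄ = V₃·(T₄/T₃) = 19.04 L.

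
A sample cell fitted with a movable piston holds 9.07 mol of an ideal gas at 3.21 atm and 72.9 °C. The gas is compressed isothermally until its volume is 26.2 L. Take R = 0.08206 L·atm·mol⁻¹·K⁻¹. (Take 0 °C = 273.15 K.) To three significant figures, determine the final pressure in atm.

Convert: T₁ = 346.0 K.
From PV = nRT: V₁ = nRT₁/P₁ = 80.24 L.
T constant ⇒ Boyle's law P V = const: T₂ = T₁; P₂ = P₁·(V₁/V₂) = 9.831 atm.

P₂ ≈ 9.83 atm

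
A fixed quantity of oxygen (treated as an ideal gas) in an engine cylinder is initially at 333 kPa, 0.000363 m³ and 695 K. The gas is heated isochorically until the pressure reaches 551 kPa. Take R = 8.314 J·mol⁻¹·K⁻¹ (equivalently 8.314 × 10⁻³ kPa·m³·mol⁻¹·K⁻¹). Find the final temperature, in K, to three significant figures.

T₂ ≈ 1.15e+03 K

Isochoric, so P/T is constant: V₂ = V₁; T₂ = T₁·(P₂/P₁) = 1150 K.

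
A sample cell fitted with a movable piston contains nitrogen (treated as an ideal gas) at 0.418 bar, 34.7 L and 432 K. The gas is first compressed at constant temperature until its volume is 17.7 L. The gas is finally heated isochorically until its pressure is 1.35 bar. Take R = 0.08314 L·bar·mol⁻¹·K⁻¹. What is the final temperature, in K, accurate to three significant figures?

T constant ⇒ Boyle's law P V = const: T₂ = T₁; P₂ = P₁·(V₁/V₂) = 0.8195 bar.
V constant ⇒ P ∝ T: V₃ = V₂; T₃ = T₂·(P₃/P₂) = 711.7 K.

T₃ ≈ 712 K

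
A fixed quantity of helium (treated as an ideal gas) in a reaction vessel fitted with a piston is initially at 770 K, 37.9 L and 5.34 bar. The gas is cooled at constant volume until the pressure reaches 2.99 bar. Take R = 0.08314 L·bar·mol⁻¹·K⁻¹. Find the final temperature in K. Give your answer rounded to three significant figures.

T₂ ≈ 431 K

Isochoric, so P/T is constant: V₂ = V₁; T₂ = T₁·(P₂/P₁) = 431.1 K.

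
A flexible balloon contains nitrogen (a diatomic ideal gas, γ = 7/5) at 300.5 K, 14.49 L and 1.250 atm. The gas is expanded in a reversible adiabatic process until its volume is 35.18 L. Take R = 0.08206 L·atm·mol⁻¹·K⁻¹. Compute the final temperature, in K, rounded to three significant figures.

T₂ ≈ 211 K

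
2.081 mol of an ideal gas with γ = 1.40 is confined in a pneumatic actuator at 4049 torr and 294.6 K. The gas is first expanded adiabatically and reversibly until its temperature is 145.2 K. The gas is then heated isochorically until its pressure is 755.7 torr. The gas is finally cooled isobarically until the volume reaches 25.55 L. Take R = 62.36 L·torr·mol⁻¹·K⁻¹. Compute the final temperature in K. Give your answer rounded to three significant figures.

T₄ ≈ 149 K

From PV = nRT: V₁ = nRT₁/P₁ = 9.442 L.
Adiabatic (γ = 1.40), T V^(γ−1) and P V^γ constant: P₂ = P₁·(T₂/T₁)^(γ/(γ−1)) = 340.3 torr; V₂ = V₁·(T₁/T₂)^(1/(γ−1)) = 55.36 L.
V constant ⇒ P ∝ T: V₃ = V₂; T₃ = T₂·(P₃/P₂) = 322.4 K.
P constant ⇒ V ∝ T: P₄ = P₃; T₄ = T₃·(V₄/V₃) = 148.8 K.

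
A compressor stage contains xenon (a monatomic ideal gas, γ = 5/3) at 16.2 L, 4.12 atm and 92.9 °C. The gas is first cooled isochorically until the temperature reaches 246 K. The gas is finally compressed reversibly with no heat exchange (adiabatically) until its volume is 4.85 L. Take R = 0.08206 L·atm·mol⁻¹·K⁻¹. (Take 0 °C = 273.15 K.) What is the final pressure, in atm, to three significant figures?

P₃ ≈ 20.7 atm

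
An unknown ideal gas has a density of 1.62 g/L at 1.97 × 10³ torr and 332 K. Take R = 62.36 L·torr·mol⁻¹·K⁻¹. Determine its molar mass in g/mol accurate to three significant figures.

ρ = PM/(RT) ⇒ M = ρRT/P = (1.62 × 62.36 × 332.0) / 1.97e+03

M ≈ 17.0 g/mol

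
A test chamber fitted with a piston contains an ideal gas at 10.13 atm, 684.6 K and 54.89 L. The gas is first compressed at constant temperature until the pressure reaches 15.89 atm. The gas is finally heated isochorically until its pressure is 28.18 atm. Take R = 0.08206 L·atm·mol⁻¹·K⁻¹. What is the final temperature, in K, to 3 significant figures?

T₃ ≈ 1.21e+03 K

Isothermal, so P V is constant: T₂ = T₁; V₂ = V₁·(P₁/P₂) = 34.99 L.
V constant ⇒ P ∝ T: V₃ = V₂; T₃ = T₂·(P₃/P₂) = 1214 K.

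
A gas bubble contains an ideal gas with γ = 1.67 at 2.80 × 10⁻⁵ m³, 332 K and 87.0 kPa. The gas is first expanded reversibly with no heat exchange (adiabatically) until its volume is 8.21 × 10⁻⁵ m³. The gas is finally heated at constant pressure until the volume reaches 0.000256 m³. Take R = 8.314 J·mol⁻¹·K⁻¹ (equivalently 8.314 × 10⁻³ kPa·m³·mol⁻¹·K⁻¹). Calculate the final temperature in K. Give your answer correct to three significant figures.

T₃ ≈ 504 K

Adiabatic (γ = 1.67), T V^(γ−1) and P V^γ constant: T₂ = T₁·(V₁/V₂)^(γ−1) = 161.5 K; P₂ = P₁·(V₁/V₂)^γ = 14.43 kPa.
P constant ⇒ V ∝ T: P₃ = P₂; T₃ = T₂·(V₃/V₂) = 503.5 K.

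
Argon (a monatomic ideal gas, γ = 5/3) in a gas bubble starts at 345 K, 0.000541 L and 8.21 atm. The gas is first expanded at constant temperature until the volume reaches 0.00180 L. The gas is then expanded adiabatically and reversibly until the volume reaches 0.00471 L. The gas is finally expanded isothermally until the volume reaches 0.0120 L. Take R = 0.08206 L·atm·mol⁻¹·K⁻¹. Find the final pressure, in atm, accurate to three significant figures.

P₄ ≈ 0.195 atm

Isothermal, so P V is constant: T₂ = T₁; P₂ = P₁·(V₁/V₂) = 2.468 atm.
Adiabatic (γ = 5/3), T V^(γ−1) and P V^γ constant: T₃ = T₂·(V₂/V₃)^(γ−1) = 181.7 K; P₃ = P₂·(V₂/V₃)^γ = 0.4966 atm.
T constant ⇒ Boyle's law P V = const: T₄ = T₃; P₄ = P₃·(V₃/V₄) = 0.1949 atm.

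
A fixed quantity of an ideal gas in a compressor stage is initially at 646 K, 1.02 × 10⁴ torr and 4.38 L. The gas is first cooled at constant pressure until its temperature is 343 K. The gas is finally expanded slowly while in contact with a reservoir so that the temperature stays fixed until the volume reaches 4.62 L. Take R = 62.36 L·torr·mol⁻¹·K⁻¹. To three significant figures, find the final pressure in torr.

P constant ⇒ V ∝ T: P₂ = P₁; V₂ = V₁·(T₂/T₁) = 2.326 L.
Isothermal, so P V is constant: T₃ = T₂; P₃ = P₂·(V₂/V₃) = 5134 torr.

P₃ ≈ 5.13e+03 torr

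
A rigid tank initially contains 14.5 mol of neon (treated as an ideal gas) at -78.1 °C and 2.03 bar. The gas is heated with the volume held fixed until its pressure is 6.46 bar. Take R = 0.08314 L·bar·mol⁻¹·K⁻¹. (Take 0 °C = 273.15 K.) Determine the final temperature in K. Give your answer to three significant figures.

Convert: T₁ = 195.0 K.
From PV = nRT: V₁ = nRT₁/P₁ = 115.8 L.
V constant ⇒ P ∝ T: V₂ = V₁; T₂ = T₁·(P₂/P₁) = 620.7 K.

T₂ ≈ 621 K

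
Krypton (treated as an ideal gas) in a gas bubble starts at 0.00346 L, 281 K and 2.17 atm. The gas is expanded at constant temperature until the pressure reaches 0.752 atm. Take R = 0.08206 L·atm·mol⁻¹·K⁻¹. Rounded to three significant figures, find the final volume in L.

V₂ ≈ 0.00998 L

Isothermal, so P V is constant: T₂ = T₁; V₂ = V₁·(P₁/P₂) = 0.009984 L.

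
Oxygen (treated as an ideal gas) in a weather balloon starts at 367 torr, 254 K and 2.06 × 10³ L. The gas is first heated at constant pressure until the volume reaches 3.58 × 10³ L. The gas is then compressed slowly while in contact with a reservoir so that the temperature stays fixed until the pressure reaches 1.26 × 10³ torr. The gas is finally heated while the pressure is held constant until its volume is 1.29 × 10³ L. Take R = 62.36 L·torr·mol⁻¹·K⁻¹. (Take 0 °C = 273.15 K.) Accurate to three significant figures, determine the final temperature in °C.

P constant ⇒ V ∝ T: P₂ = P₁; T₂ = T₁·(V₂/V₁) = 441.4 K.
Isothermal, so P V is constant: T₃ = T₂; V₃ = V₂·(P₂/P₃) = 1043 L.
P constant ⇒ V ∝ T: P₄ = P₃; T₄ = T₃·(V₄/V₃) = 546.1 K.

T₄ ≈ 273 °C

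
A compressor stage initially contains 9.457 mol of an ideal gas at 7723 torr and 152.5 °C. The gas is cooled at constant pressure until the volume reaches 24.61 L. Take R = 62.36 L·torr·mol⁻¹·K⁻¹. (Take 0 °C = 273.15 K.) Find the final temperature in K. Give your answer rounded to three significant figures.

T₂ ≈ 322 K

Convert: T₁ = 425.6 K.
From PV = nRT: V₁ = nRT₁/P₁ = 32.50 L.
Isobaric, so V/T is constant: P₂ = P₁; T₂ = T₁·(V₂/V₁) = 322.3 K.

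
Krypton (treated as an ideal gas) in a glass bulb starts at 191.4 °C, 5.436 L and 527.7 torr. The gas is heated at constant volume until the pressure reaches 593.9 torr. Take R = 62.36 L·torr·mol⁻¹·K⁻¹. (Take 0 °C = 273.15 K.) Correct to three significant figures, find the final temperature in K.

T₂ ≈ 523 K

Convert: T₁ = 464.5 K.
V constant ⇒ P ∝ T: V₂ = V₁; T₂ = T₁·(P₂/P₁) = 522.8 K.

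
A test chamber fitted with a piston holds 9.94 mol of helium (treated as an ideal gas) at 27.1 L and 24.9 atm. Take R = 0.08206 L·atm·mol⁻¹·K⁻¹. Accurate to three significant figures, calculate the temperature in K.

T ≈ 827 K

PV = nRT ⇒ T = PV/(nR) = (24.9 × 27.1) / (9.94 × 0.08206)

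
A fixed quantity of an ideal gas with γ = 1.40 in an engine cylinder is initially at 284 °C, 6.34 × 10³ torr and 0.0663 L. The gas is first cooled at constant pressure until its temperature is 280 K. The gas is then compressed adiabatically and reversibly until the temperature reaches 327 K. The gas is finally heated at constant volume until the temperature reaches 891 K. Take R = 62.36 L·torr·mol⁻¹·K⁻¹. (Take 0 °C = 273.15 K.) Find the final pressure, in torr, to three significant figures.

Convert: T₁ = 557.1 K.
P constant ⇒ V ∝ T: P₂ = P₁; V₂ = V₁·(T₂/T₁) = 0.03332 L.
Adiabatic (γ = 1.40), T V^(γ−1) and P V^γ constant: P₃ = P₂·(T₃/T₂)^(γ/(γ−1)) = 1.091e+04 torr; V₃ = V₂·(T₂/T₃)^(1/(γ−1)) = 0.02261 L.
V constant ⇒ P ∝ T: V₄ = V₃; P₄ = P₃·(T₄/T₃) = 2.974e+04 torr.

P₄ ≈ 2.97e+04 torr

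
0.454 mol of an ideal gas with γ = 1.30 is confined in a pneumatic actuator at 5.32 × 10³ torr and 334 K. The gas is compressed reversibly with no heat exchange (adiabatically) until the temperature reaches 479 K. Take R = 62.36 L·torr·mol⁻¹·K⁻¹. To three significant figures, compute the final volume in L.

V₂ ≈ 0.534 L

From PV = nRT: V₁ = nRT₁/P₁ = 1.777 L.
Adiabatic (γ = 1.30), T V^(γ−1) and P V^γ constant: P₂ = P₁·(T₂/T₁)^(γ/(γ−1)) = 2.538e+04 torr; V₂ = V₁·(T₁/T₂)^(1/(γ−1)) = 0.5344 L.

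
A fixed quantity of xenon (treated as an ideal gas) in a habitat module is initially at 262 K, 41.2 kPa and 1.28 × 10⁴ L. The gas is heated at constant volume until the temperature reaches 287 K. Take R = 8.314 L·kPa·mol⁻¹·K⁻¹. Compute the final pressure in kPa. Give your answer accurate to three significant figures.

Isochoric, so P/T is constant: V₂ = V₁; P₂ = P₁·(T₂/T₁) = 45.13 kPa.

P₂ ≈ 45.1 kPa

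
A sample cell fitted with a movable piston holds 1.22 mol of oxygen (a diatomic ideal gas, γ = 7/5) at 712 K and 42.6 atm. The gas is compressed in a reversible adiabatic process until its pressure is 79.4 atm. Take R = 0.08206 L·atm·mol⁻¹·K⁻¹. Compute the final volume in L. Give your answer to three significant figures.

From PV = nRT: V₁ = nRT₁/P₁ = 1.673 L.
Adiabatic (γ = 7/5), T V^(γ−1) and P V^γ constant: T₂ = T₁·(P₂/P₁)^((γ−1)/γ) = 850.6 K; V₂ = V₁·(P₁/P₂)^(1/γ) = 1.073 L.

V₂ ≈ 1.07 L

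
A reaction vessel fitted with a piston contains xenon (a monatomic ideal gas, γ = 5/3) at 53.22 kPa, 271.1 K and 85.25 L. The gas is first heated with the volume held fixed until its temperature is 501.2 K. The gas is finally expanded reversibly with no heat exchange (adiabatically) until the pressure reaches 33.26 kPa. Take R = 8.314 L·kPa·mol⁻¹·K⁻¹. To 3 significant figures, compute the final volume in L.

V₃ ≈ 163 L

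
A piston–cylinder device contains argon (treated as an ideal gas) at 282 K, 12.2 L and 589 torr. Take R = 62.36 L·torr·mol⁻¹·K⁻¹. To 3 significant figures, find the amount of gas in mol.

n ≈ 0.409 mol

PV = nRT ⇒ n = PV/(RT) = (589 × 12.2) / (62.36 × 282)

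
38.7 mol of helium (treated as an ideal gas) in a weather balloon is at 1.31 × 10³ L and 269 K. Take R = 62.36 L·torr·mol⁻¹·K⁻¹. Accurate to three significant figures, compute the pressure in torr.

PV = nRT ⇒ P = nRT/V = (38.7 × 62.36 × 269) / 1.31e+03

P ≈ 496 torr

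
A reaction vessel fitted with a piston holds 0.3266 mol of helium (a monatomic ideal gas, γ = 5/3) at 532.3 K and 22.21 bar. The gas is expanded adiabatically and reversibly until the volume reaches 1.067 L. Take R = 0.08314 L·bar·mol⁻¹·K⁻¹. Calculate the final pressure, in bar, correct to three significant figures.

From PV = nRT: V₁ = nRT₁/P₁ = 0.6508 L.
Adiabatic (γ = 5/3), T V^(γ−1) and P V^γ constant: T₂ = T₁·(V₁/V₂)^(γ−1) = 382.8 K; P₂ = P₁·(V₁/V₂)^γ = 9.742 bar.

P₂ ≈ 9.74 bar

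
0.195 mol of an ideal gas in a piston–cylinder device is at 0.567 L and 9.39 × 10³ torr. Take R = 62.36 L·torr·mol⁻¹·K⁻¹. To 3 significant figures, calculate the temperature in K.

T ≈ 438 K

PV = nRT ⇒ T = PV/(nR) = (9.39e+03 × 0.567) / (0.195 × 62.36)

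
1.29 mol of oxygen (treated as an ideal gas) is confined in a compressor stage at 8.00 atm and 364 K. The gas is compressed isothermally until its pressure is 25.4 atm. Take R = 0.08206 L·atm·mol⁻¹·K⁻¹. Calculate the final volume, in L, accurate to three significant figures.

V₂ ≈ 1.52 L

From PV = nRT: V₁ = nRT₁/P₁ = 4.817 L.
Isothermal, so P V is constant: T₂ = T₁; V₂ = V₁·(P₁/P₂) = 1.517 L.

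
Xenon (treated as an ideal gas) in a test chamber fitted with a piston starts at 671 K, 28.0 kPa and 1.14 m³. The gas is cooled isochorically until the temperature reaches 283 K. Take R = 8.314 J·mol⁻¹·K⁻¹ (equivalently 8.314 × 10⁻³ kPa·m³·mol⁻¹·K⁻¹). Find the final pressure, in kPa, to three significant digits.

P₂ ≈ 11.8 kPa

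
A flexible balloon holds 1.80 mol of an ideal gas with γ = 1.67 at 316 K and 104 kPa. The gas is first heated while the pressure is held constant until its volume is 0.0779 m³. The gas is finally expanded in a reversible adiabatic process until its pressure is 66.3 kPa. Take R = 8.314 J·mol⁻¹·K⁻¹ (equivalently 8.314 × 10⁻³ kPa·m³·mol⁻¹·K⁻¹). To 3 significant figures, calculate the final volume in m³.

V₃ ≈ 0.102 m³

From PV = nRT: V₁ = nRT₁/P₁ = 0.04547 m³.
P constant ⇒ V ∝ T: P₂ = P₁; T₂ = T₁·(V₂/V₁) = 541.4 K.
Adiabatic (γ = 1.67), T V^(γ−1) and P V^γ constant: T₃ = T₂·(P₃/P₂)^((γ−1)/γ) = 451.9 K; V₃ = V₂·(P₂/P₃)^(1/γ) = 0.1020 m³.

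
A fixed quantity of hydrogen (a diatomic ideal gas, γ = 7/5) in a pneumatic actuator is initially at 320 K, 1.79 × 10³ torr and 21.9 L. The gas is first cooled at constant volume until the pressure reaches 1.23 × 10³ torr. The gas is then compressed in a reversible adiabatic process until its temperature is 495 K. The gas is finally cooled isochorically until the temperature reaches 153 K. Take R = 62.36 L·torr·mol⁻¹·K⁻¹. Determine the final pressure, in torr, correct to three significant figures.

P₄ ≈ 6.51e+03 torr

Isochoric, so P/T is constant: V₂ = V₁; T₂ = T₁·(P₂/P₁) = 219.9 K.
Reversible adiabatic, γ = 7/5: P₃ = P₂·(T₃/T₂)^(γ/(γ−1)) = 2.105e+04 torr; V₃ = V₂·(T₂/T₃)^(1/(γ−1)) = 2.880 L.
V constant ⇒ P ∝ T: V₄ = V₃; P₄ = P₃·(T₄/T₃) = 6507 torr.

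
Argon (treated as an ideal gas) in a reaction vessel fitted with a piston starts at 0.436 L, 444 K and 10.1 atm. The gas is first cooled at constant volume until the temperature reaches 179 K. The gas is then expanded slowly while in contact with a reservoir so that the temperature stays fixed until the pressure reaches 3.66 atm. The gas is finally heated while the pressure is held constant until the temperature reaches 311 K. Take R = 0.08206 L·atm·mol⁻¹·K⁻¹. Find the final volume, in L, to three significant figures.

V₄ ≈ 0.843 L

V constant ⇒ P ∝ T: V₂ = V₁; P₂ = P₁·(T₂/T₁) = 4.072 atm.
T constant ⇒ Boyle's law P V = const: T₃ = T₂; V₃ = V₂·(P₂/P₃) = 0.4851 L.
Isobaric, so V/T is constant: P₄ = P₃; V₄ = V₃·(T₄/T₃) = 0.8428 L.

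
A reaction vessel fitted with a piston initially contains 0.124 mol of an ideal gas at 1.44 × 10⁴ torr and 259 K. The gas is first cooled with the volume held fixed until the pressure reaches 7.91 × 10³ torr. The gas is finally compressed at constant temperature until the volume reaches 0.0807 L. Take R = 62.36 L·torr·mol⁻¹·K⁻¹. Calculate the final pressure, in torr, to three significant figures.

From PV = nRT: V₁ = nRT₁/P₁ = 0.1391 L.
V constant ⇒ P ∝ T: V₂ = V₁; T₂ = T₁·(P₂/P₁) = 142.3 K.
Isothermal, so P V is constant: T₃ = T₂; P₃ = P₂·(V₂/V₃) = 1.363e+04 torr.

P₃ ≈ 1.36e+04 torr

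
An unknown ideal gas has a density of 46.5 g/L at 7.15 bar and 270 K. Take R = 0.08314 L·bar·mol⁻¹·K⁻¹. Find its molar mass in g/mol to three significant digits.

M ≈ 146 g/mol

ρ = PM/(RT) ⇒ M = ρRT/P = (46.5 × 0.08314 × 270.0) / 7.15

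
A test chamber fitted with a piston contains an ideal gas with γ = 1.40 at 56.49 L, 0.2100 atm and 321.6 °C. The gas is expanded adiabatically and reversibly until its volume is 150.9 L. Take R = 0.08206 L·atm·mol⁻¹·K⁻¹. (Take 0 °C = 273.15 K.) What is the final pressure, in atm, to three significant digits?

Convert: T₁ = 594.8 K.
Adiabatic (γ = 1.40), T V^(γ−1) and P V^γ constant: T₂ = T₁·(V₁/V₂)^(γ−1) = 401.5 K; P₂ = P₁·(V₁/V₂)^γ = 0.05307 atm.

P₂ ≈ 0.0531 atm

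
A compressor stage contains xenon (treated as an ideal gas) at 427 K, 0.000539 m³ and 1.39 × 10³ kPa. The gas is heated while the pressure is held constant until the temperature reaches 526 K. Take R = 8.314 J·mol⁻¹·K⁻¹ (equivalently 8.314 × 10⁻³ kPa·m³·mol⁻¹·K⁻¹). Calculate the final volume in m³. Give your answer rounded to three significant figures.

Isobaric, so V/T is constant: P₂ = P₁; V₂ = V₁·(T₂/T₁) = 0.0006640 m³.

V₂ ≈ 0.000664 m³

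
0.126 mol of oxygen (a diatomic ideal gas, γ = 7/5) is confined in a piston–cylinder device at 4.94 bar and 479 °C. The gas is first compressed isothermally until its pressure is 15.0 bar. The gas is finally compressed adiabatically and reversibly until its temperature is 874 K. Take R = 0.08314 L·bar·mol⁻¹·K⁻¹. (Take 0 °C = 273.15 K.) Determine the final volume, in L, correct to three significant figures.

V₃ ≈ 0.361 L

Convert: T₁ = 752.1 K.
From PV = nRT: V₁ = nRT₁/P₁ = 1.595 L.
Isothermal, so P V is constant: T₂ = T₁; V₂ = V₁·(P₁/P₂) = 0.5253 L.
Adiabatic (γ = 7/5), T V^(γ−1) and P V^γ constant: P₃ = P₂·(T₃/T₂)^(γ/(γ−1)) = 25.37 bar; V₃ = V₂·(T₂/T₃)^(1/(γ−1)) = 0.3609 L.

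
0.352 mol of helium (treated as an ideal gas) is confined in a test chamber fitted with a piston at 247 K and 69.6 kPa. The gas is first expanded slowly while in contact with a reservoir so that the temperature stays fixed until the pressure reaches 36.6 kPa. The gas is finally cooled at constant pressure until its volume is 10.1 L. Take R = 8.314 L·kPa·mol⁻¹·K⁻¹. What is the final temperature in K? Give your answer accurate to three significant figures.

T₃ ≈ 126 K

From PV = nRT: V₁ = nRT₁/P₁ = 10.39 L.
Isothermal, so P V is constant: T₂ = T₁; V₂ = V₁·(P₁/P₂) = 19.75 L.
Isobaric, so V/T is constant: P₃ = P₂; T₃ = T₂·(V₃/V₂) = 126.3 K.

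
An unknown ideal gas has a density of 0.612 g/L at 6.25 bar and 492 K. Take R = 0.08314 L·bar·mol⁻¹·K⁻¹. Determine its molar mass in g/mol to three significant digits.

M ≈ 4.01 g/mol

ρ = PM/(RT) ⇒ M = ρRT/P = (0.612 × 0.08314 × 492.0) / 6.25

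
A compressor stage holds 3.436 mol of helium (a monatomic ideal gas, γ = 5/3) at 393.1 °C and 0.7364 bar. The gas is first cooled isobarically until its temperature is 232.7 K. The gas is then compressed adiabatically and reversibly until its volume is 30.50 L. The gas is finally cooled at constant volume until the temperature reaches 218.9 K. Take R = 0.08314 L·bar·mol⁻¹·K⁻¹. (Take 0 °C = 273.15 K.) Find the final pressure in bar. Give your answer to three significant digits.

P₄ ≈ 2.05 bar

Convert: T₁ = 666.2 K.
From PV = nRT: V₁ = nRT₁/P₁ = 258.5 L.
Isobaric, so V/T is constant: P₂ = P₁; V₂ = V₁·(T₂/T₁) = 90.27 L.
Reversible adiabatic, γ = 5/3: T₃ = T₂·(V₂/V₃)^(γ−1) = 479.7 K; P₃ = P₂·(V₂/V₃)^γ = 4.493 bar.
V constant ⇒ P ∝ T: V₄ = V₃; P₄ = P₃·(T₄/T₃) = 2.050 bar.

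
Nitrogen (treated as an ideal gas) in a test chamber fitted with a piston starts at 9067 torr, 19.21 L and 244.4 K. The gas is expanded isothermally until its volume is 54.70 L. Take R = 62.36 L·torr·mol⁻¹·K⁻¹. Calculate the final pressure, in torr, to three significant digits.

P₂ ≈ 3.18e+03 torr

Isothermal, so P V is constant: T₂ = T₁; P₂ = P₁·(V₁/V₂) = 3184 torr.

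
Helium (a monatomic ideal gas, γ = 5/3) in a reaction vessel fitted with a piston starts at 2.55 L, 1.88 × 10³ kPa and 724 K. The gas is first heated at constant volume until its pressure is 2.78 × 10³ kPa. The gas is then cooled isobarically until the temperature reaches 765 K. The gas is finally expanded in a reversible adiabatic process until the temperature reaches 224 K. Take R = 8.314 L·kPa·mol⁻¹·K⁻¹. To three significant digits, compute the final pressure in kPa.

Isochoric, so P/T is constant: V₂ = V₁; T₂ = T₁·(P₂/P₁) = 1071 K.
Isobaric, so V/T is constant: P₃ = P₂; V₃ = V₂·(T₃/T₂) = 1.822 L.
Adiabatic (γ = 5/3), T V^(γ−1) and P V^γ constant: P₄ = P₃·(T₄/T₃)^(γ/(γ−1)) = 129.0 kPa; V₄ = V₃·(T₃/T₄)^(1/(γ−1)) = 11.50 L.

P₄ ≈ 129 kPa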